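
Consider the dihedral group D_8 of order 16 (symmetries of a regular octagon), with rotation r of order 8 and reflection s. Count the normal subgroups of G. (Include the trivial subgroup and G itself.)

7

G has 19 subgroups. Checking conjugation-invariance by order — order 1: 1/1 normal; order 2: 1/9 normal; order 4: 1/5 normal; order 8: 3/3 normal; order 16: 1/1 normal.
Total normal subgroups: 7.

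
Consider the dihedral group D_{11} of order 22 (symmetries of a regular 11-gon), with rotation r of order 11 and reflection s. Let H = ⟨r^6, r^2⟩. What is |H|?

|⟨r^6⟩| = 11 and |⟨r^2⟩| = 11, so |H| is a multiple of lcm(11, 11) = 11 and divides |G| = 22.
Closing under the operation: H = {e, r, r^2, r^3, r^4, r^5, r^6, r^7, r^8, r^9, r^10}, so |H| = 11.

11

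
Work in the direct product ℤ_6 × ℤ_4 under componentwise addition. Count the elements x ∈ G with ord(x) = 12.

8

An element (a,b) has order lcm(ord(a), ord(b)); count pairs with lcm equal to 12.
Enumerating gives 8 such elements.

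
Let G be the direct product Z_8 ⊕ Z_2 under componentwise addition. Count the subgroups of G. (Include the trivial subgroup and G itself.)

11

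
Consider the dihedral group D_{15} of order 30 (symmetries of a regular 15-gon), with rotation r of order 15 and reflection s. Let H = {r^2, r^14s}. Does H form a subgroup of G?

The identity e ∉ H, so H is not a subgroup.

No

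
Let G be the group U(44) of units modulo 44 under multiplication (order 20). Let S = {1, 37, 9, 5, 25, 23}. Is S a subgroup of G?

No

|S| = 6 does not divide |G| = 20, so by Lagrange S is not a subgroup.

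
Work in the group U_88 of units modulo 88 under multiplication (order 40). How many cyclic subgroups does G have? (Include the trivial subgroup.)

16

Each element a generates a cyclic subgroup ⟨a⟩; distinct elements may generate the same one (a cyclic group of order d has φ(d) generators).
Cyclic subgroups by order — order 1: 1; order 2: 7; order 5: 1; order 10: 7.
Total: 16.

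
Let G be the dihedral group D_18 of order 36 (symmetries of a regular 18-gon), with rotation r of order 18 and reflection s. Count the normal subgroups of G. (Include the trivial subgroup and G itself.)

G has 45 subgroups. Checking conjugation-invariance by order — order 1: 1/1 normal; order 2: 1/19 normal; order 3: 1/1 normal; order 4: 0/9 normal; order 6: 1/7 normal; order 9: 1/1 normal; order 12: 0/3 normal; order 18: 3/3 normal; order 36: 1/1 normal.
Total normal subgroups: 9.

9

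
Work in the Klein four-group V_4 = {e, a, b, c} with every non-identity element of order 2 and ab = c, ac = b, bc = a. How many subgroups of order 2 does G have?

3

|G| = 4 and 2 | 4, so subgroups of order 2 are possible by Lagrange.
The subgroups of order 2 are: {e, a}; {e, b}; {e, c}.
So G has 3 subgroups of order 2.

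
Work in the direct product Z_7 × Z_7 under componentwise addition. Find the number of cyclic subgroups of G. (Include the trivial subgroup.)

9

Group the elements of G by the cyclic subgroup they generate; each cyclic subgroup of order d accounts for φ(d) elements.
Cyclic subgroups by order — order 1: 1; order 7: 8.
Total: 9.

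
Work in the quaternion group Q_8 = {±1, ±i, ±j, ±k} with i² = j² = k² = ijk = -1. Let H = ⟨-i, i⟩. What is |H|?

4

|⟨-i⟩| = 4 and |⟨i⟩| = 4, so |H| is a multiple of lcm(4, 4) = 4 and divides |G| = 8.
Closing under the operation: H = {1, -1, i, -i}, so |H| = 4.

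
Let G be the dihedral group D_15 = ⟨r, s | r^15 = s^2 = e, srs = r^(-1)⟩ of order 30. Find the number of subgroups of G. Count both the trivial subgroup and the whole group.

|G| = 30, so by Lagrange every subgroup order divides 30. Divisors: 1, 2, 3, 5, 6, 10, 15, 30.
Subgroups by order — order 1: 1; order 2: 15; order 3: 1; order 5: 1; order 6: 5; order 10: 3; order 15: 1; order 30: 1.
Total: 1 + 15 + 1 + 1 + 5 + 3 + 1 + 1 = 28.

28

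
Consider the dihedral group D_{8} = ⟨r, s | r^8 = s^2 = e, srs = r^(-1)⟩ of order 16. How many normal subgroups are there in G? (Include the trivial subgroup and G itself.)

7

G has 19 subgroups. Checking conjugation-invariance by order — order 1: 1/1 normal; order 2: 1/9 normal; order 4: 1/5 normal; order 8: 3/3 normal; order 16: 1/1 normal.
Total normal subgroups: 7.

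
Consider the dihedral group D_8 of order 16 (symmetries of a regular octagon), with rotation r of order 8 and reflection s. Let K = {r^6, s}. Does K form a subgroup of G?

No

The identity e ∉ K, so K is not a subgroup.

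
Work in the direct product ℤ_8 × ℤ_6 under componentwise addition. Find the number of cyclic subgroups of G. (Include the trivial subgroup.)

A cyclic subgroup of order d is generated by each of its φ(d) elements of order d, so the cyclic subgroups of order d number (#elements of order d)/φ(d).
Cyclic subgroups by order — order 1: 1; order 2: 3; order 3: 1; order 4: 2; order 6: 3; order 8: 2; order 12: 2; order 24: 2.
Total: 16.

16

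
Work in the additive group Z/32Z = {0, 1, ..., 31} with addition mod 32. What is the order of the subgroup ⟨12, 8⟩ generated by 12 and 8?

|⟨12⟩| = 8 and |⟨8⟩| = 4, so |H| is a multiple of lcm(8, 4) = 8 and divides |G| = 32.
Closing under the operation: H = {0, 4, 8, 12, 16, 20, 24, 28}, so |H| = 8.

8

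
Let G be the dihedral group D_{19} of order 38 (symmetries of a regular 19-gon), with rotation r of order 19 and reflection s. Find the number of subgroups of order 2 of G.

|G| = 38 and 2 | 38, so subgroups of order 2 are possible by Lagrange.
The subgroups of order 2 are: {e, r^10s}; {e, r^11s}; {e, r^12s}; {e, r^13s}; … (19 in all).
So G has 19 subgroups of order 2.

19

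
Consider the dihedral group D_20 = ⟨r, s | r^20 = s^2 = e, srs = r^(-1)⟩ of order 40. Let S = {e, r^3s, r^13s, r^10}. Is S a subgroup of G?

Yes

|S| = 4 divides |G| = 40, consistent with Lagrange.
S contains the identity, every element's inverse is in S, and S is closed under ·: it is a subgroup.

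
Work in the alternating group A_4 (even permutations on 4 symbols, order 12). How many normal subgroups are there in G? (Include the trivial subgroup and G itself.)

3

G has 10 subgroups. Checking conjugation-invariance by order — order 1: 1/1 normal; order 2: 0/3 normal; order 3: 0/4 normal; order 4: 1/1 normal; order 12: 1/1 normal.
Total normal subgroups: 3.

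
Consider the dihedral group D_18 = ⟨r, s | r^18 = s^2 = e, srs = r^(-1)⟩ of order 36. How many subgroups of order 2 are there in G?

|G| = 36 and 2 | 36, so subgroups of order 2 are possible by Lagrange.
The subgroups of order 2 are: {e, r^10s}; {e, r^11s}; {e, r^12s}; {e, r^13s}; … (19 in all).
So G has 19 subgroups of order 2.

19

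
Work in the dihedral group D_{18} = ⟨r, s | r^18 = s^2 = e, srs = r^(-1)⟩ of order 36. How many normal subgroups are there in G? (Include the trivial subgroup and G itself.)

9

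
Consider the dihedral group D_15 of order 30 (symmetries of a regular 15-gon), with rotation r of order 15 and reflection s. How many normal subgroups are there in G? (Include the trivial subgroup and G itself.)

5

G has 28 subgroups. Checking conjugation-invariance by order — order 1: 1/1 normal; order 2: 0/15 normal; order 3: 1/1 normal; order 5: 1/1 normal; order 6: 0/5 normal; order 10: 0/3 normal; order 15: 1/1 normal; order 30: 1/1 normal.
Total normal subgroups: 5.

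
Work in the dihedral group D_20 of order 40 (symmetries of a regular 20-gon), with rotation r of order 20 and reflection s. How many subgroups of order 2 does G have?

21

|G| = 40 and 2 | 40, so subgroups of order 2 are possible by Lagrange.
The subgroups of order 2 are: {e, r^10}; {e, r^10s}; {e, r^11s}; {e, r^12s}; … (21 in all).
So G has 21 subgroups of order 2.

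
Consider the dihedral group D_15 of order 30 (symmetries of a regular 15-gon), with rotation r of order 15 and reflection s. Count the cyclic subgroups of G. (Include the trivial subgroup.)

19

Group the elements of G by the cyclic subgroup they generate; each cyclic subgroup of order d accounts for φ(d) elements.
Cyclic subgroups by order — order 1: 1; order 2: 15; order 3: 1; order 5: 1; order 15: 1.
Total: 19.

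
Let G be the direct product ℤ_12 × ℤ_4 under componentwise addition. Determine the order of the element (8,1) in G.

The order of (8,1) in Z_12 × Z_4 is lcm(ord(8) in Z_12, ord(1) in Z_4).
ord(8) = 3 and ord(1) = 4, so |⟨(8,1)⟩| = lcm(3, 4) = 12.

12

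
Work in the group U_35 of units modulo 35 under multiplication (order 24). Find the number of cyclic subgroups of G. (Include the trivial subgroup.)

12

Group the elements of G by the cyclic subgroup they generate; each cyclic subgroup of order d accounts for φ(d) elements.
Cyclic subgroups by order — order 1: 1; order 2: 3; order 3: 1; order 4: 2; order 6: 3; order 12: 2.
Total: 12.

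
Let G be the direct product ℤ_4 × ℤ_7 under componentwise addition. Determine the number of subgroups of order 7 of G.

|G| = 28 and 7 | 28, so subgroups of order 7 are possible by Lagrange.
The subgroups of order 7 are: {(0,0), (0,1), (0,2), (0,3), (0,4), (0,5), (0,6)}.
So G has 1 subgroup of order 7.

1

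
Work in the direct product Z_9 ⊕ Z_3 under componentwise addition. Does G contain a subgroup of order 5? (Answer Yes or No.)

No

5 does not divide |G| = 27, so by Lagrange no subgroup of order 5 exists.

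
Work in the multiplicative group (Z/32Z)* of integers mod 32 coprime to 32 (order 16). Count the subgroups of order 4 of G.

3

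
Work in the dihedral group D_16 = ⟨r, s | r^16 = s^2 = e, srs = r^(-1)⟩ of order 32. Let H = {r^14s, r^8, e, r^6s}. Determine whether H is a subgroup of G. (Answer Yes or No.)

Yes

|H| = 4 divides |G| = 32, consistent with Lagrange.
H contains the identity, every element's inverse is in H, and H is closed under ·: it is a subgroup.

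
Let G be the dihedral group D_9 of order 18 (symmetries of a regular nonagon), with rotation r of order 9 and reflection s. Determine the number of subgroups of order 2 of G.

9

|G| = 18 and 2 | 18, so subgroups of order 2 are possible by Lagrange.
The subgroups of order 2 are: {e, r^2s}; {e, r^3s}; {e, r^4s}; {e, r^5s}; … (9 in all).
So G has 9 subgroups of order 2.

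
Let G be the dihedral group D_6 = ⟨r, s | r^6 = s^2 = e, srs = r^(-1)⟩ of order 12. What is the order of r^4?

Computing powers of r^4: the smallest k with (r^4)^k = e is k = 3.

3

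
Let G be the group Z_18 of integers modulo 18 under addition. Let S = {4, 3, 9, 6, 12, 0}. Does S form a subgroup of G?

3 ∈ S but its inverse 15 ∉ S, so S is not a subgroup.

No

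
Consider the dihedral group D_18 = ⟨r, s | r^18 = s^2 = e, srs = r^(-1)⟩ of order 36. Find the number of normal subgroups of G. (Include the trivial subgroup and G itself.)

G has 45 subgroups. Checking conjugation-invariance by order — order 1: 1/1 normal; order 2: 1/19 normal; order 3: 1/1 normal; order 4: 0/9 normal; order 6: 1/7 normal; order 9: 1/1 normal; order 12: 0/3 normal; order 18: 3/3 normal; order 36: 1/1 normal.
Total normal subgroups: 9.

9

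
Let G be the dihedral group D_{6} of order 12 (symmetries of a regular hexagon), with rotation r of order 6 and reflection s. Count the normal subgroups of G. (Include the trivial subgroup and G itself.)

G has 16 subgroups. Checking conjugation-invariance by order — order 1: 1/1 normal; order 2: 1/7 normal; order 3: 1/1 normal; order 4: 0/3 normal; order 6: 3/3 normal; order 12: 1/1 normal.
Total normal subgroups: 7.

7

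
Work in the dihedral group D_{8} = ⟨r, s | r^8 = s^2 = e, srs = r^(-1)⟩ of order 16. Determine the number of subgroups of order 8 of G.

3

|G| = 16 and 8 | 16, so subgroups of order 8 are possible by Lagrange.
The subgroups of order 8 are: {e, r, r^2, r^3, r^4, r^5, r^6, r^7}; {e, r^2, r^4, r^6, s, r^2s, r^4s, r^6s}; {e, r^2, r^4, r^6, rs, r^3s, r^5s, r^7s}.
So G has 3 subgroups of order 8.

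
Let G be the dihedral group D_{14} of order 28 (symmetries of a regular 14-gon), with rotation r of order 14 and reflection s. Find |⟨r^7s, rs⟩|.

|⟨r^7s⟩| = 2 and |⟨rs⟩| = 2, so |H| is a multiple of lcm(2, 2) = 2 and divides |G| = 28.
Closing under the operation: H = {e, r^2, r^4, r^6, r^8, r^10, r^12, rs, r^3s, r^5s, r^7s, r^9s, r^11s, r^13s}, so |H| = 14.

14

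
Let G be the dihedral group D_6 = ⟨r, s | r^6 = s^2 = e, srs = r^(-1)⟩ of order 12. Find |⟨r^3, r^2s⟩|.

|⟨r^3⟩| = 2 and |⟨r^2s⟩| = 2, so |H| is a multiple of lcm(2, 2) = 2 and divides |G| = 12.
Closing under the operation: H = {e, r^3, r^2s, r^5s}, so |H| = 4.

4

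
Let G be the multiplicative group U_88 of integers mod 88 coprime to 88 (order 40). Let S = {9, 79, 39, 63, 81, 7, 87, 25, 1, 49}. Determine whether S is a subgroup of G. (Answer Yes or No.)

Yes

|S| = 10 divides |G| = 40, consistent with Lagrange.
S contains the identity, every element's inverse is in S, and S is closed under ·: it is a subgroup.
In fact S = ⟨7⟩.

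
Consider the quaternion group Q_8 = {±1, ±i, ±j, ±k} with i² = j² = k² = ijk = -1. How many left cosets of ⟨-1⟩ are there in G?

4

|⟨-1⟩| = 2 and |G| = 8.
By Lagrange, [G : H] = |G|/|H| = 8/2 = 4.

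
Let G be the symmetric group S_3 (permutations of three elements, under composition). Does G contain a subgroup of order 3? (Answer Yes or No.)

3 | 6. A subgroup of order 3 is {e, (1 2 3), (1 3 2)}.

Yes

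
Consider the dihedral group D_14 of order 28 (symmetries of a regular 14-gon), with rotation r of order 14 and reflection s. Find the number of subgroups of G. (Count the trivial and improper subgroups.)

28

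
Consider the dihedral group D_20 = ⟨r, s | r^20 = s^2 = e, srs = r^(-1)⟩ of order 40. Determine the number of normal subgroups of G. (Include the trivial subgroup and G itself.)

G has 48 subgroups. Checking conjugation-invariance by order — order 1: 1/1 normal; order 2: 1/21 normal; order 4: 1/11 normal; order 5: 1/1 normal; order 8: 0/5 normal; order 10: 1/5 normal; order 20: 3/3 normal; order 40: 1/1 normal.
Total normal subgroups: 9.

9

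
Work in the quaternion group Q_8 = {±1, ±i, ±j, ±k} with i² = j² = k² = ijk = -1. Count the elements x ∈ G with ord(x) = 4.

The elements of order 4 are: i, -i, j, -j, k, -k.
That's 6.

6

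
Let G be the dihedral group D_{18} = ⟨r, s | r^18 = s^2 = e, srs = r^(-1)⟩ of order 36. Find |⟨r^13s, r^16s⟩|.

|⟨r^13s⟩| = 2 and |⟨r^16s⟩| = 2, so |H| is a multiple of lcm(2, 2) = 2 and divides |G| = 36.
Closing under the operation: H = {e, r^3, r^6, r^9, r^12, r^15, rs, r^4s, r^7s, r^10s, r^13s, r^16s}, so |H| = 12.

12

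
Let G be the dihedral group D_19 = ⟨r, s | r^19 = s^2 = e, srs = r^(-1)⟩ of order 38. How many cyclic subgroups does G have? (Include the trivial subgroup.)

21

Group the elements of G by the cyclic subgroup they generate; each cyclic subgroup of order d accounts for φ(d) elements.
Cyclic subgroups by order — order 1: 1; order 2: 19; order 19: 1.
Total: 21.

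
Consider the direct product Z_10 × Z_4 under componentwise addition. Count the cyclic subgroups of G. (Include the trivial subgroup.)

12

Group the elements of G by the cyclic subgroup they generate; each cyclic subgroup of order d accounts for φ(d) elements.
Cyclic subgroups by order — order 1: 1; order 2: 3; order 4: 2; order 5: 1; order 10: 3; order 20: 2.
Total: 12.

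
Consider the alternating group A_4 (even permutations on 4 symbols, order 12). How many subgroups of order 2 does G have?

|G| = 12 and 2 | 12, so subgroups of order 2 are possible by Lagrange.
The subgroups of order 2 are: {e, (1 2)(3 4)}; {e, (1 3)(2 4)}; {e, (1 4)(2 3)}.
So G has 3 subgroups of order 2.

3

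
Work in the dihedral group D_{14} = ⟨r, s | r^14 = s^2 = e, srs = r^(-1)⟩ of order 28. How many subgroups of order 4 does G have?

|G| = 28 and 4 | 28, so subgroups of order 4 are possible by Lagrange.
The subgroups of order 4 are: {e, r^7, r^3s, r^10s}; {e, r^7, r^4s, r^11s}; {e, r^7, r^5s, r^12s}; {e, r^7, r^6s, r^13s}; … (7 in all).
So G has 7 subgroups of order 4.

7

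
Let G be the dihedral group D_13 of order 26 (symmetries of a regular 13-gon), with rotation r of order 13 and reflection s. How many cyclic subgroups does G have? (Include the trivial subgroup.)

A cyclic subgroup of order d is generated by each of its φ(d) elements of order d, so the cyclic subgroups of order d number (#elements of order d)/φ(d).
Cyclic subgroups by order — order 1: 1; order 2: 13; order 13: 1.
Total: 15.

15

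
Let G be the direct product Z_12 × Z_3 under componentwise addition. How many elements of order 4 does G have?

2

An element (a,b) has order lcm(ord(a), ord(b)); count pairs with lcm equal to 4.
Enumerating gives 2 such elements.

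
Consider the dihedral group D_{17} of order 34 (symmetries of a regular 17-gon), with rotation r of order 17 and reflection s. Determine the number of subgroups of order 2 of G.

|G| = 34 and 2 | 34, so subgroups of order 2 are possible by Lagrange.
The subgroups of order 2 are: {e, r^10s}; {e, r^11s}; {e, r^12s}; {e, r^13s}; … (17 in all).
So G has 17 subgroups of order 2.

17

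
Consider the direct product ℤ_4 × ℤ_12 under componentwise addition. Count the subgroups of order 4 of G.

7

|G| = 48 and 4 | 48, so subgroups of order 4 are possible by Lagrange.
The subgroups of order 4 are: {(0,0), (0,3), (0,6), (0,9)}; {(0,0), (0,6), (2,0), (2,6)}; {(0,0), (0,6), (2,3), (2,9)}; {(0,0), (1,0), (2,0), (3,0)}; … (7 in all).
So G has 7 subgroups of order 4.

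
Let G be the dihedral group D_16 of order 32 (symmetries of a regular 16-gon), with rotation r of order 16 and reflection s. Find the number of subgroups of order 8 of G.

5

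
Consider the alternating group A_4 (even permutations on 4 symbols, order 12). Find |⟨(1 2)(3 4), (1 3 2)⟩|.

|⟨(1 2)(3 4)⟩| = 2 and |⟨(1 3 2)⟩| = 3, so |H| is a multiple of lcm(2, 3) = 6 and divides |G| = 12.
Closing {(1 2)(3 4), (1 3 2)} under the group operation gives all of G, so |H| = 12.

12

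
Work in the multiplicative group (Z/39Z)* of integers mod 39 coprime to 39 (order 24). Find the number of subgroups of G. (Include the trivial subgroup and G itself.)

|G| = 24, so by Lagrange every subgroup order divides 24. Divisors: 1, 2, 3, 4, 6, 8, 12, 24.
Subgroups by order — order 1: 1; order 2: 3; order 3: 1; order 4: 3; order 6: 3; order 8: 1; order 12: 3; order 24: 1.
Total: 1 + 3 + 1 + 3 + 3 + 1 + 3 + 1 = 16.

16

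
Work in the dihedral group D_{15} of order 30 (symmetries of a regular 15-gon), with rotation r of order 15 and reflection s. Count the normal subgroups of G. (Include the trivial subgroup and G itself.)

G has 28 subgroups. Checking conjugation-invariance by order — order 1: 1/1 normal; order 2: 0/15 normal; order 3: 1/1 normal; order 5: 1/1 normal; order 6: 0/5 normal; order 10: 0/3 normal; order 15: 1/1 normal; order 30: 1/1 normal.
Total normal subgroups: 5.

5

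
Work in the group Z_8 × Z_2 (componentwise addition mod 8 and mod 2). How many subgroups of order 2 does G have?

3

|G| = 16 and 2 | 16, so subgroups of order 2 are possible by Lagrange.
The subgroups of order 2 are: {(0,0), (0,1)}; {(0,0), (4,0)}; {(0,0), (4,1)}.
So G has 3 subgroups of order 2.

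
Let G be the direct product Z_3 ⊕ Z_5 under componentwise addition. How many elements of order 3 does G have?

2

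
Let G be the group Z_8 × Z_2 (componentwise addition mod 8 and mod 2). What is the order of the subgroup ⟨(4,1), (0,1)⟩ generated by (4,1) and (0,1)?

|⟨(4,1)⟩| = 2 and |⟨(0,1)⟩| = 2, so |H| is a multiple of lcm(2, 2) = 2 and divides |G| = 16.
Closing under the operation: H = {(0,0), (0,1), (4,0), (4,1)}, so |H| = 4.

4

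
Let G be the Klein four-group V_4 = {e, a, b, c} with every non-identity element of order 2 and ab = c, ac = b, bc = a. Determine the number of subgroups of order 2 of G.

3

|G| = 4 and 2 | 4, so subgroups of order 2 are possible by Lagrange.
The subgroups of order 2 are: {e, a}; {e, b}; {e, c}.
So G has 3 subgroups of order 2.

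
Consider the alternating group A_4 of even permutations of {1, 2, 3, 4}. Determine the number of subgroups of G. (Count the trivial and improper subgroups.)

10

|G| = 12, so by Lagrange every subgroup order divides 12. Divisors: 1, 2, 3, 4, 6, 12.
Subgroups by order — order 1: 1; order 2: 3; order 3: 4; order 4: 1; order 6: 0; order 12: 1.
Total: 1 + 3 + 4 + 1 + 0 + 1 = 10.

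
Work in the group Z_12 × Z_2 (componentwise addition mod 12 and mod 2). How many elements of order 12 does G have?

8

An element (a,b) has order lcm(ord(a), ord(b)); count pairs with lcm equal to 12.
Enumerating gives 8 such elements.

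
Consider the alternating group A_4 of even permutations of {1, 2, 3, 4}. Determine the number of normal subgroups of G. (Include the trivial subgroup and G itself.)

3

G has 10 subgroups. Checking conjugation-invariance by order — order 1: 1/1 normal; order 2: 0/3 normal; order 3: 0/4 normal; order 4: 1/1 normal; order 12: 1/1 normal.
Total normal subgroups: 3.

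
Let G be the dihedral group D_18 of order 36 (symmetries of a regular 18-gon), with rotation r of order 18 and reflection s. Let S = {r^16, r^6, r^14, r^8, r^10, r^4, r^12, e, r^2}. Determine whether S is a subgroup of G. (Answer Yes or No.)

|S| = 9 divides |G| = 36, consistent with Lagrange.
S contains the identity, every element's inverse is in S, and S is closed under ·: it is a subgroup.
In fact S = ⟨r^4⟩.

Yes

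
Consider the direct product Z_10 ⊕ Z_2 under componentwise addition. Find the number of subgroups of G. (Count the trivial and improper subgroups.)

|G| = 20, so by Lagrange every subgroup order divides 20. Divisors: 1, 2, 4, 5, 10, 20.
Subgroups by order — order 1: 1; order 2: 3; order 4: 1; order 5: 1; order 10: 3; order 20: 1.
Total: 1 + 3 + 1 + 1 + 3 + 1 = 10.

10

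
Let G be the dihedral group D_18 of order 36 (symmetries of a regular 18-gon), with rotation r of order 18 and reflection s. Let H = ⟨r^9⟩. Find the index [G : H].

18

|⟨r^9⟩| = 2 and |G| = 36.
By Lagrange, [G : H] = |G|/|H| = 36/2 = 18.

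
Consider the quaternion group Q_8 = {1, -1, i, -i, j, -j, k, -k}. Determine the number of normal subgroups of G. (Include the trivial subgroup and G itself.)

G has 6 subgroups. Checking conjugation-invariance by order — order 1: 1/1 normal; order 2: 1/1 normal; order 4: 3/3 normal; order 8: 1/1 normal.
Total normal subgroups: 6.

6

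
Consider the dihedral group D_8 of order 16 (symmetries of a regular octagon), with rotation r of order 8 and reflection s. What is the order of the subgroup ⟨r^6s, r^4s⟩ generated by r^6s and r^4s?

8

|⟨r^6s⟩| = 2 and |⟨r^4s⟩| = 2, so |H| is a multiple of lcm(2, 2) = 2 and divides |G| = 16.
Closing under the operation: H = {e, r^2, r^4, r^6, s, r^2s, r^4s, r^6s}, so |H| = 8.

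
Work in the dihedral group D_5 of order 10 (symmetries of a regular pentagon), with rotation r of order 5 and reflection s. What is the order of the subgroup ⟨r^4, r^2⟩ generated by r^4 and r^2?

|⟨r^4⟩| = 5 and |⟨r^2⟩| = 5, so |H| is a multiple of lcm(5, 5) = 5 and divides |G| = 10.
Closing under the operation: H = {e, r, r^2, r^3, r^4}, so |H| = 5.

5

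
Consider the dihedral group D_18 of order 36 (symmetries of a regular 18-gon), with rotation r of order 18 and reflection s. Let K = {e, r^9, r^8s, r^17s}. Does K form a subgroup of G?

Yes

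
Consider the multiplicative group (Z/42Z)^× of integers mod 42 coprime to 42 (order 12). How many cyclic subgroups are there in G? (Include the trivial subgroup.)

Each element a generates a cyclic subgroup ⟨a⟩; distinct elements may generate the same one (a cyclic group of order d has φ(d) generators).
Cyclic subgroups by order — order 1: 1; order 2: 3; order 3: 1; order 6: 3.
Total: 8.

8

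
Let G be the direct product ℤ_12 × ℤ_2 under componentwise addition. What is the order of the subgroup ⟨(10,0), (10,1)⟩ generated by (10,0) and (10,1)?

|⟨(10,0)⟩| = 6 and |⟨(10,1)⟩| = 6, so |H| is a multiple of lcm(6, 6) = 6 and divides |G| = 24.
Closing under the operation: H = {(0,0), (0,1), (2,0), (2,1), (4,0), (4,1), (6,0), (6,1), (8,0), (8,1), (10,0), (10,1)}, so |H| = 12.

12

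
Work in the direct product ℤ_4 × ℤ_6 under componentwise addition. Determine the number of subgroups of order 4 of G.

|G| = 24 and 4 | 24, so subgroups of order 4 are possible by Lagrange.
The subgroups of order 4 are: {(0,0), (0,3), (2,0), (2,3)}; {(0,0), (1,0), (2,0), (3,0)}; {(0,0), (1,3), (2,0), (3,3)}.
So G has 3 subgroups of order 4.

3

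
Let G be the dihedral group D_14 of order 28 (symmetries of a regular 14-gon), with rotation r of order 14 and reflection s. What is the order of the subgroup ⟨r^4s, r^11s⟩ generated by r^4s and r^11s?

|⟨r^4s⟩| = 2 and |⟨r^11s⟩| = 2, so |H| is a multiple of lcm(2, 2) = 2 and divides |G| = 28.
Closing under the operation: H = {e, r^7, r^4s, r^11s}, so |H| = 4.

4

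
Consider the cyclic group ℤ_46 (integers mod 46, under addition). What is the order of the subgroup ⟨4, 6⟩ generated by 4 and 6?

|⟨4⟩| = 23 and |⟨6⟩| = 23, so |H| is a multiple of lcm(23, 23) = 23 and divides |G| = 46.
Closing under the operation: H = {0, 2, 4, 6, 8, 10, 12, 14, 16, 18, 20, 22, 24, 26, 28, 30, 32, 34, 36, 38, 40, 42, 44}, so |H| = 23.

23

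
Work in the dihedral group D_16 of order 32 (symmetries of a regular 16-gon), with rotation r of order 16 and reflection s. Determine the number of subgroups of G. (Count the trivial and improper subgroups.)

|G| = 32, so by Lagrange every subgroup order divides 32. Divisors: 1, 2, 4, 8, 16, 32.
Subgroups by order — order 1: 1; order 2: 17; order 4: 9; order 8: 5; order 16: 3; order 32: 1.
Total: 1 + 17 + 9 + 5 + 3 + 1 = 36.

36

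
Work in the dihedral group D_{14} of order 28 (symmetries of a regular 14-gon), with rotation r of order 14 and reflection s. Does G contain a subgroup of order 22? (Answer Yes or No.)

No

22 does not divide |G| = 28, so by Lagrange no subgroup of order 22 exists.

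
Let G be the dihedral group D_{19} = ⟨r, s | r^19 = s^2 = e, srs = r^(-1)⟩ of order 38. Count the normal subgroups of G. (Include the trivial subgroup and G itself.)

3

G has 22 subgroups. Checking conjugation-invariance by order — order 1: 1/1 normal; order 2: 0/19 normal; order 19: 1/1 normal; order 38: 1/1 normal.
Total normal subgroups: 3.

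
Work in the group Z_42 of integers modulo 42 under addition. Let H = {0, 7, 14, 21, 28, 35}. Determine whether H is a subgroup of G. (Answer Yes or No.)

|H| = 6 divides |G| = 42, consistent with Lagrange.
H contains the identity, every element's inverse is in H, and H is closed under +: it is a subgroup.
In fact H = ⟨35⟩.

Yes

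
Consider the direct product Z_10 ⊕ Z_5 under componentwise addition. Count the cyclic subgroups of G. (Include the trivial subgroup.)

14

A cyclic subgroup of order d is generated by each of its φ(d) elements of order d, so the cyclic subgroups of order d number (#elements of order d)/φ(d).
Cyclic subgroups by order — order 1: 1; order 2: 1; order 5: 6; order 10: 6.
Total: 14.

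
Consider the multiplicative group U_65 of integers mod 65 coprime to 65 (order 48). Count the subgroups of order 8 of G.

3

|G| = 48 and 8 | 48, so subgroups of order 8 are possible by Lagrange.
The subgroups of order 8 are: {1, 12, 14, 27, 38, 51, 53, 64}; {1, 8, 14, 18, 47, 51, 57, 64}; {1, 14, 21, 31, 34, 44, 51, 64}.
So G has 3 subgroups of order 8.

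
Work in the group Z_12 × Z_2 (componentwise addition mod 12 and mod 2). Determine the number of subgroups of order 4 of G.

3

|G| = 24 and 4 | 24, so subgroups of order 4 are possible by Lagrange.
The subgroups of order 4 are: {(0,0), (0,1), (6,0), (6,1)}; {(0,0), (3,0), (6,0), (9,0)}; {(0,0), (3,1), (6,0), (9,1)}.
So G has 3 subgroups of order 4.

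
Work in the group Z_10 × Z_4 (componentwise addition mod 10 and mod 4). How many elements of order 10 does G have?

An element (a,b) has order lcm(ord(a), ord(b)); count pairs with lcm equal to 10.
Enumerating gives 12 such elements.

12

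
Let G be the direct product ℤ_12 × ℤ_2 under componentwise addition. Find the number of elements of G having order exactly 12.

An element (a,b) has order lcm(ord(a), ord(b)); count pairs with lcm equal to 12.
Enumerating gives 8 such elements.

8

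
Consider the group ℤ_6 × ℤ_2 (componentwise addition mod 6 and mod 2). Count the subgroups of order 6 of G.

|G| = 12 and 6 | 12, so subgroups of order 6 are possible by Lagrange.
The subgroups of order 6 are: {(0,0), (0,1), (2,0), (2,1), (4,0), (4,1)}; {(0,0), (1,0), (2,0), (3,0), (4,0), (5,0)}; {(0,0), (1,1), (2,0), (3,1), (4,0), (5,1)}.
So G has 3 subgroups of order 6.

3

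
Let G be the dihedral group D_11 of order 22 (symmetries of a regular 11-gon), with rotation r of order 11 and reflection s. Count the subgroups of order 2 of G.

|G| = 22 and 2 | 22, so subgroups of order 2 are possible by Lagrange.
The subgroups of order 2 are: {e, r^10s}; {e, r^2s}; {e, r^3s}; {e, r^4s}; … (11 in all).
So G has 11 subgroups of order 2.

11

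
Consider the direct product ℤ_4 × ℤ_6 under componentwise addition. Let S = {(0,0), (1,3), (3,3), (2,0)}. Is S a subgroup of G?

Yes

|S| = 4 divides |G| = 24, consistent with Lagrange.
S contains the identity, every element's inverse is in S, and S is closed under +: it is a subgroup.
In fact S = ⟨(3,3)⟩.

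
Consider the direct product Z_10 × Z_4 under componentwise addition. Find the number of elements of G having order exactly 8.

0

An element (a,b) has order lcm(ord(a), ord(b)); count pairs with lcm equal to 8.
Enumerating gives 0 such elements.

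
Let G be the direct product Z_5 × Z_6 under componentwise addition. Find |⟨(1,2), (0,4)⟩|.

15

|⟨(1,2)⟩| = 15 and |⟨(0,4)⟩| = 3, so |H| is a multiple of lcm(15, 3) = 15 and divides |G| = 30.
Closing under the operation: H = {(0,0), (0,2), (0,4), (1,0), (1,2), (1,4), (2,0), (2,2), (2,4), (3,0), (3,2), (3,4), (4,0), (4,2), (4,4)}, so |H| = 15.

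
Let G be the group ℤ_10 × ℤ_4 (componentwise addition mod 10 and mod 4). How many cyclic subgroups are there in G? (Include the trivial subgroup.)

Each element a generates a cyclic subgroup ⟨a⟩; distinct elements may generate the same one (a cyclic group of order d has φ(d) generators).
Cyclic subgroups by order — order 1: 1; order 2: 3; order 4: 2; order 5: 1; order 10: 3; order 20: 2.
Total: 12.

12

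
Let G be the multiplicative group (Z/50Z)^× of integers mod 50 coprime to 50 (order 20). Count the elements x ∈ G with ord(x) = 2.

1

The elements of order 2 are: 49.
That's 1.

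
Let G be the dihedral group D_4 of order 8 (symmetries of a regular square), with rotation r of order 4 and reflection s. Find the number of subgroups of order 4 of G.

|G| = 8 and 4 | 8, so subgroups of order 4 are possible by Lagrange.
The subgroups of order 4 are: {e, r, r^2, r^3}; {e, r^2, s, r^2s}; {e, r^2, rs, r^3s}.
So G has 3 subgroups of order 4.

3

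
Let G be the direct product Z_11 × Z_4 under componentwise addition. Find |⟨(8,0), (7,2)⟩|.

22

|⟨(8,0)⟩| = 11 and |⟨(7,2)⟩| = 22, so |H| is a multiple of lcm(11, 22) = 22 and divides |G| = 44.
Closing under the operation: H = {(0,0), (0,2), (1,0), (1,2), (2,0), (2,2), (3,0), (3,2), (4,0), (4,2), (5,0), (5,2), (6,0), (6,2), (7,0), (7,2), (8,0), (8,2), (9,0), (9,2), (10,0), (10,2)}, so |H| = 22.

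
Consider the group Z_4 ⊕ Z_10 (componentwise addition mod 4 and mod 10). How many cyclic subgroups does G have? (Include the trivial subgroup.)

12

Each element a generates a cyclic subgroup ⟨a⟩; distinct elements may generate the same one (a cyclic group of order d has φ(d) generators).
Cyclic subgroups by order — order 1: 1; order 2: 3; order 4: 2; order 5: 1; order 10: 3; order 20: 2.
Total: 12.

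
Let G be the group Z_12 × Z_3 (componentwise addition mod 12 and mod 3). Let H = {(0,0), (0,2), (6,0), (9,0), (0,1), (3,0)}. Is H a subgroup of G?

No

Closure fails: (0,1) + (9,0) = (9,1) ∉ H. So H is not a subgroup.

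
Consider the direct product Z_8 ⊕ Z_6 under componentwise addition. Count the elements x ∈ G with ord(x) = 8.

An element (a,b) has order lcm(ord(a), ord(b)); count pairs with lcm equal to 8.
Enumerating gives 8 such elements.

8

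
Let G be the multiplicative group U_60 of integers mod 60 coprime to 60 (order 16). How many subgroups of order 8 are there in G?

7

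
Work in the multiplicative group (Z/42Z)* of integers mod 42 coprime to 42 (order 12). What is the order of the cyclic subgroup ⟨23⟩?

Compute successive powers of 23 mod 42: 23, 25, 29, 37, 11, 1; 23^6 ≡ 1 (mod 42).
So |⟨23⟩| = 6.

6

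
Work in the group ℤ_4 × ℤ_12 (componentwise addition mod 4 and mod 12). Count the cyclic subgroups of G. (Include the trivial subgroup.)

Each element a generates a cyclic subgroup ⟨a⟩; distinct elements may generate the same one (a cyclic group of order d has φ(d) generators).
Cyclic subgroups by order — order 1: 1; order 2: 3; order 3: 1; order 4: 6; order 6: 3; order 12: 6.
Total: 20.

20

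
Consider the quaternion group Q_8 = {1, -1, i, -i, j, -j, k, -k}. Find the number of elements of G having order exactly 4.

The elements of order 4 are: i, -i, j, -j, k, -k.
That's 6.

6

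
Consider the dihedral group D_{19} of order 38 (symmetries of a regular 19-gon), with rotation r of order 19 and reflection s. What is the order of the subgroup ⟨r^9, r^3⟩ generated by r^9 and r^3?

|⟨r^9⟩| = 19 and |⟨r^3⟩| = 19, so |H| is a multiple of lcm(19, 19) = 19 and divides |G| = 38.
Closing under the operation: H = {e, r, r^2, r^3, r^4, r^5, r^6, r^7, r^8, r^9, r^10, r^11, r^12, r^13, r^14, r^15, r^16, r^17, r^18}, so |H| = 19.

19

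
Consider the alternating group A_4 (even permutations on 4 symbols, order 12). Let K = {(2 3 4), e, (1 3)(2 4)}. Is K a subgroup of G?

(2 3 4) ∈ K but its inverse (2 4 3) ∉ K, so K is not a subgroup.

No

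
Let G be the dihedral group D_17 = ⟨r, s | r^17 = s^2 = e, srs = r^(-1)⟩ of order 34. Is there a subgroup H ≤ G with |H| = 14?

14 does not divide |G| = 34, so by Lagrange no subgroup of order 14 exists.

No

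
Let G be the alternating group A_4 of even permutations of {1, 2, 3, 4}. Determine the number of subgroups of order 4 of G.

1

|G| = 12 and 4 | 12, so subgroups of order 4 are possible by Lagrange.
The subgroups of order 4 are: {e, (1 2)(3 4), (1 3)(2 4), (1 4)(2 3)}.
So G has 1 subgroup of order 4.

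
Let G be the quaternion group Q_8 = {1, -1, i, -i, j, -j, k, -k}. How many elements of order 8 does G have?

No element of G has order 8 (even though 8 | 8).

0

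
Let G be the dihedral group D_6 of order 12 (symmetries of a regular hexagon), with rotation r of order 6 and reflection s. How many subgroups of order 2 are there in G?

|G| = 12 and 2 | 12, so subgroups of order 2 are possible by Lagrange.
The subgroups of order 2 are: {e, r^2s}; {e, r^3}; {e, r^3s}; {e, r^4s}; … (7 in all).
So G has 7 subgroups of order 2.

7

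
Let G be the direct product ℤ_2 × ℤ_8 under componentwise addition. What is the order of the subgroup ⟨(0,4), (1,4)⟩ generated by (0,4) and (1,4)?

|⟨(0,4)⟩| = 2 and |⟨(1,4)⟩| = 2, so |H| is a multiple of lcm(2, 2) = 2 and divides |G| = 16.
Closing under the operation: H = {(0,0), (0,4), (1,0), (1,4)}, so |H| = 4.

4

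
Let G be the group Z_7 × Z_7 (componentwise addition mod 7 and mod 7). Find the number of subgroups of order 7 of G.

|G| = 49 and 7 | 49, so subgroups of order 7 are possible by Lagrange.
The subgroups of order 7 are: {(0,0), (0,1), (0,2), (0,3), (0,4), (0,5), (0,6)}; {(0,0), (1,0), (2,0), (3,0), (4,0), (5,0), (6,0)}; {(0,0), (1,1), (2,2), (3,3), (4,4), (5,5), (6,6)}; {(0,0), (1,2), (2,4), (3,6), (4,1), (5,3), (6,5)}; … (8 in all).
So G has 8 subgroups of order 7.

8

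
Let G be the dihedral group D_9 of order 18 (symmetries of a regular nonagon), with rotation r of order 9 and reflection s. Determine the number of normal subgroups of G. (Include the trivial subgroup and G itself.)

G has 16 subgroups. Checking conjugation-invariance by order — order 1: 1/1 normal; order 2: 0/9 normal; order 3: 1/1 normal; order 6: 0/3 normal; order 9: 1/1 normal; order 18: 1/1 normal.
Total normal subgroups: 4.

4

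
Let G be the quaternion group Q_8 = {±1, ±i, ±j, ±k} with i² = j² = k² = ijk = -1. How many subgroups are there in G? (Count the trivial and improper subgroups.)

6

|G| = 8, so by Lagrange every subgroup order divides 8. Divisors: 1, 2, 4, 8.
Subgroups by order — order 1: 1; order 2: 1; order 4: 3; order 8: 1.
Total: 1 + 1 + 3 + 1 = 6.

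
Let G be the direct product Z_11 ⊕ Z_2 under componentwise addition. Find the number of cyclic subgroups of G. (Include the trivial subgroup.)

4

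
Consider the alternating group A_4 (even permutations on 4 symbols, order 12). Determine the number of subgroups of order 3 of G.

|G| = 12 and 3 | 12, so subgroups of order 3 are possible by Lagrange.
The subgroups of order 3 are: {e, (1 2 3), (1 3 2)}; {e, (1 2 4), (1 4 2)}; {e, (1 3 4), (1 4 3)}; {e, (2 3 4), (2 4 3)}.
So G has 4 subgroups of order 3.

4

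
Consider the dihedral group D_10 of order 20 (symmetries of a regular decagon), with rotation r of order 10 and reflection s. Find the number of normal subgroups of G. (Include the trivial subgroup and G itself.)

7

G has 22 subgroups. Checking conjugation-invariance by order — order 1: 1/1 normal; order 2: 1/11 normal; order 4: 0/5 normal; order 5: 1/1 normal; order 10: 3/3 normal; order 20: 1/1 normal.
Total normal subgroups: 7.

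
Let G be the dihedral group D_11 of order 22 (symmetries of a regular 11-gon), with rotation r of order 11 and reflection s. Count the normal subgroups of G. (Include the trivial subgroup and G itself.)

G has 14 subgroups. Checking conjugation-invariance by order — order 1: 1/1 normal; order 2: 0/11 normal; order 11: 1/1 normal; order 22: 1/1 normal.
Total normal subgroups: 3.

3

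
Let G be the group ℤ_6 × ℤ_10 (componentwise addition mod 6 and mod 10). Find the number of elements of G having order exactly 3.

2

An element (a,b) has order lcm(ord(a), ord(b)); count pairs with lcm equal to 3.
Enumerating gives 2 such elements.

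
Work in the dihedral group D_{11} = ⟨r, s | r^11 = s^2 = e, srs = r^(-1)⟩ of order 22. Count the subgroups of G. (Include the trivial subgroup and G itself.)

|G| = 22, so by Lagrange every subgroup order divides 22. Divisors: 1, 2, 11, 22.
Subgroups by order — order 1: 1; order 2: 11; order 11: 1; order 22: 1.
Total: 1 + 11 + 1 + 1 = 14.

14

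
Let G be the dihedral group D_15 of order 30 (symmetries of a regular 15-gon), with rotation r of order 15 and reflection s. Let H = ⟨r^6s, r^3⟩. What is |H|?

10

|⟨r^6s⟩| = 2 and |⟨r^3⟩| = 5, so |H| is a multiple of lcm(2, 5) = 10 and divides |G| = 30.
Closing under the operation: H = {e, r^3, r^6, r^9, r^12, s, r^3s, r^6s, r^9s, r^12s}, so |H| = 10.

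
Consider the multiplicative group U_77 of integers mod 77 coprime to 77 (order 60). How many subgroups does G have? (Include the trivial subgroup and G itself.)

20

|G| = 60, so by Lagrange every subgroup order divides 60. Divisors: 1, 2, 3, 4, 5, 6, 10, 12, 15, 20, 30, 60.
Subgroups by order — order 1: 1; order 2: 3; order 3: 1; order 4: 1; order 5: 1; order 6: 3; order 10: 3; order 12: 1; order 15: 1; order 20: 1; order 30: 3; order 60: 1.
Total: 1 + 3 + 1 + 1 + 1 + 3 + 3 + 1 + 1 + 1 + 3 + 1 = 20.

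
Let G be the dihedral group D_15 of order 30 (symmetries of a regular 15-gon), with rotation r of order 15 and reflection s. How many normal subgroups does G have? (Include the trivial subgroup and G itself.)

G has 28 subgroups. Checking conjugation-invariance by order — order 1: 1/1 normal; order 2: 0/15 normal; order 3: 1/1 normal; order 5: 1/1 normal; order 6: 0/5 normal; order 10: 0/3 normal; order 15: 1/1 normal; order 30: 1/1 normal.
Total normal subgroups: 5.

5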